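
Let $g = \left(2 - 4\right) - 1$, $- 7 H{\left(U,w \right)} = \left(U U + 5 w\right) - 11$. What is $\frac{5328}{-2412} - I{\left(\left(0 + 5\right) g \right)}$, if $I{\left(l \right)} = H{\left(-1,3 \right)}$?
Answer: $- \frac{701}{469} \approx -1.4947$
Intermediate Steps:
$H{\left(U,w \right)} = \frac{11}{7} - \frac{5 w}{7} - \frac{U^{2}}{7}$ ($H{\left(U,w \right)} = - \frac{\left(U U + 5 w\right) - 11}{7} = - \frac{\left(U^{2} + 5 w\right) - 11}{7} = - \frac{-11 + U^{2} + 5 w}{7} = \frac{11}{7} - \frac{5 w}{7} - \frac{U^{2}}{7}$)
$g = -3$ ($g = -2 - 1 = -3$)
$I{\left(l \right)} = - \frac{5}{7}$ ($I{\left(l \right)} = \frac{11}{7} - \frac{15}{7} - \frac{\left(-1\right)^{2}}{7} = \frac{11}{7} - \frac{15}{7} - \frac{1}{7} = - \frac{5}{7}$)
$\frac{5328}{-2412} - I{\left(\left(0 + 5\right) g \right)} = \frac{5328}{-2412} - - \frac{5}{7} = 5328 \left(- \frac{1}{2412}\right) + \frac{5}{7} = - \frac{148}{67} + \frac{5}{7} = - \frac{701}{469}$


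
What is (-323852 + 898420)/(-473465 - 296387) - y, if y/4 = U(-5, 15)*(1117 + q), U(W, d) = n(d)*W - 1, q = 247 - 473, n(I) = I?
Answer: 52131154390/192463 ≈ 2.7086e+5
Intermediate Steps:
q = -226
U(W, d) = -1 + W*d (U(W, d) = d*W - 1 = W*d - 1 = -1 + W*d)
y = -270864 (y = 4*((-1 - 5*15)*(1117 - 226)) = 4*((-1 - 75)*891) = 4*(-76*891) = 4*(-67716) = -270864)
(-323852 + 898420)/(-473465 - 296387) - y = (-323852 + 898420)/(-473465 - 296387) - 1*(-270864) = 574568/(-769852) + 270864 = 574568*(-1/769852) + 270864 = -143642/192463 + 270864 = 52131154390/192463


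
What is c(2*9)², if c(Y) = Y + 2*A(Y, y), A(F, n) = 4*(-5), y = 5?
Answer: 484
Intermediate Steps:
A(F, n) = -20
c(Y) = -40 + Y (c(Y) = Y + 2*(-20) = Y - 40 = -40 + Y)
c(2*9)² = (-40 + 2*9)² = (-40 + 18)² = (-22)² = 484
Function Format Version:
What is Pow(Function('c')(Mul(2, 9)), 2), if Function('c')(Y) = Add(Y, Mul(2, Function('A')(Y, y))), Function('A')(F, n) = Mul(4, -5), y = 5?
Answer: 484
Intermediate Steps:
Function('A')(F, n) = -20
Function('c')(Y) = Add(-40, Y) (Function('c')(Y) = Add(Y, Mul(2, -20)) = Add(Y, -40) = Add(-40, Y))
Pow(Function('c')(Mul(2, 9)), 2) = Pow(Add(-40, Mul(2, 9)), 2) = Pow(Add(-40, 18), 2) = Pow(-22, 2) = 484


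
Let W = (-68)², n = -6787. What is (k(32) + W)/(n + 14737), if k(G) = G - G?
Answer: 2312/3975 ≈ 0.58164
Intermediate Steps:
k(G) = 0
W = 4624
(k(32) + W)/(n + 14737) = (0 + 4624)/(-6787 + 14737) = 4624/7950 = 4624*(1/7950) = 2312/3975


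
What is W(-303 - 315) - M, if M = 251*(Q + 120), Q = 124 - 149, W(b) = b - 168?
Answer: -24631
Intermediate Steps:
W(b) = -168 + b
Q = -25
M = 23845 (M = 251*(-25 + 120) = 251*95 = 23845)
W(-303 - 315) - M = (-168 + (-303 - 315)) - 1*23845 = (-168 - 618) - 23845 = -786 - 23845 = -24631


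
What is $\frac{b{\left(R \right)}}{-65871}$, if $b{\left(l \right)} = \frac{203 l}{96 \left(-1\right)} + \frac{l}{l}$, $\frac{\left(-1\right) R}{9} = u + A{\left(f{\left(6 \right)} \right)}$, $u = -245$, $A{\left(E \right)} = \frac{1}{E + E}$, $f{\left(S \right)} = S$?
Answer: $\frac{596489}{8431488} \approx 0.070745$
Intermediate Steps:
$A{\left(E \right)} = \frac{1}{2 E}$
$R = \frac{8817}{4}$ ($R = - 9 \left(-245 + \frac{1}{2 \cdot 6}\right) = - 9 \left(-245 + \frac{1}{2} \cdot \frac{1}{6}\right) = - 9 \left(-245 + \frac{1}{12}\right) = \left(-9\right) \left(- \frac{2939}{12}\right) = \frac{8817}{4} \approx 2204.3$)
$b{\left(l \right)} = 1 - \frac{203 l}{96}$ ($b{\left(l \right)} = \frac{203 l}{-96} + 1 = 203 l \left(- \frac{1}{96}\right) + 1 = - \frac{203 l}{96} + 1 = 1 - \frac{203 l}{96}$)
$\frac{b{\left(R \right)}}{-65871} = \frac{1 - \frac{596617}{128}}{-65871} = \left(1 - \frac{596617}{128}\right) \left(- \frac{1}{65871}\right) = \left(- \frac{596489}{128}\right) \left(- \frac{1}{65871}\right) = \frac{596489}{8431488}$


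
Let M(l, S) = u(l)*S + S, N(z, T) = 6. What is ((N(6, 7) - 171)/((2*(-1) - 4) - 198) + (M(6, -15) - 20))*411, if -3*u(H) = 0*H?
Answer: -955575/68 ≈ -14053.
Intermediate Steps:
u(H) = 0 (u(H) = -0*H = -⅓*0 = 0)
M(l, S) = S (M(l, S) = 0*S + S = 0 + S = S)
((N(6, 7) - 171)/((2*(-1) - 4) - 198) + (M(6, -15) - 20))*411 = ((6 - 171)/((2*(-1) - 4) - 198) + (-15 - 20))*411 = (-165/((-2 - 4) - 198) - 35)*411 = (-165/(-6 - 198) - 35)*411 = (-165/(-204) - 35)*411 = (-165*(-1/204) - 35)*411 = (55/68 - 35)*411 = -2325/68*411 = -955575/68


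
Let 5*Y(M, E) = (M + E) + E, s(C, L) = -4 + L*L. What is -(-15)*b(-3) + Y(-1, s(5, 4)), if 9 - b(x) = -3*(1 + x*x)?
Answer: 2948/5 ≈ 589.60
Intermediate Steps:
s(C, L) = -4 + L²
b(x) = 12 + 3*x² (b(x) = 9 - (-3)*(1 + x*x) = 9 - (-3)*(1 + x²) = 9 - (-3 - 3*x²) = 9 + (3 + 3*x²) = 12 + 3*x²)
Y(M, E) = M/5 + 2*E/5 (Y(M, E) = ((M + E) + E)/5 = ((E + M) + E)/5 = (M + 2*E)/5 = M/5 + 2*E/5)
-(-15)*b(-3) + Y(-1, s(5, 4)) = -(-15)*(12 + 3*(-3)²) + ((⅕)*(-1) + 2*(-4 + 4²)/5) = -(-15)*(12 + 3*9) + (-⅕ + 2*(-4 + 16)/5) = -(-15)*(12 + 27) + (-⅕ + (⅖)*12) = -(-15)*39 + (-⅕ + 24/5) = -15*(-39) + 23/5 = 585 + 23/5 = 2948/5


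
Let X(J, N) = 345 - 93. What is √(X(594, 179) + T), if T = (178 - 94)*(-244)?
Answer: 2*I*√5061 ≈ 142.28*I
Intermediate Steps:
X(J, N) = 252
T = -20496 (T = 84*(-244) = -20496)
√(X(594, 179) + T) = √(252 - 20496) = √(-20244) = 2*I*√5061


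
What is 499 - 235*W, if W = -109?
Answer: 26114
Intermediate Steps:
499 - 235*W = 499 - 235*(-109) = 499 + 25615 = 26114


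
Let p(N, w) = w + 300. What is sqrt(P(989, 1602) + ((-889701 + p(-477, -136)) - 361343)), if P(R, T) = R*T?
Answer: sqrt(333498) ≈ 577.49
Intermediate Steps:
p(N, w) = 300 + w
sqrt(P(989, 1602) + ((-889701 + p(-477, -136)) - 361343)) = sqrt(989*1602 + ((-889701 + (300 - 136)) - 361343)) = sqrt(1584378 + ((-889701 + 164) - 361343)) = sqrt(1584378 + (-889537 - 361343)) = sqrt(1584378 - 1250880) = sqrt(333498)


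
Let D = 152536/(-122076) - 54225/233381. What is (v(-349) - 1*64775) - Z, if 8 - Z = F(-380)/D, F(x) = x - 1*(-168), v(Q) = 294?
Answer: -679148444283713/10554643829 ≈ -64346.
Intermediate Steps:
F(x) = 168 + x (F(x) = x + 168 = 168 + x)
D = -10554643829/7122554739 (D = 152536*(-1/122076) - 54225*1/233381 = -38134/30519 - 54225/233381 = -10554643829/7122554739 ≈ -1.4819)
Z = -1425544454036/10554643829 (Z = 8 - (168 - 380)/(-10554643829/7122554739) = 8 - (-212)*(-7122554739)/10554643829 = 8 - 1*1509981604668/10554643829 = 8 - 1509981604668/10554643829 = -1425544454036/10554643829 ≈ -135.06)
(v(-349) - 1*64775) - Z = (294 - 1*64775) - 1*(-1425544454036/10554643829) = (294 - 64775) + 1425544454036/10554643829 = -64481 + 1425544454036/10554643829 = -679148444283713/10554643829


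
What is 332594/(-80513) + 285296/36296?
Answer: 1362275628/365287481 ≈ 3.7293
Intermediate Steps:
332594/(-80513) + 285296/36296 = 332594*(-1/80513) + 285296*(1/36296) = -332594/80513 + 35662/4537 = 1362275628/365287481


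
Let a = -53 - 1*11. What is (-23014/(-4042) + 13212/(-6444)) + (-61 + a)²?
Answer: 5653802421/361759 ≈ 15629.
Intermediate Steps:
a = -64 (a = -53 - 11 = -64)
(-23014/(-4042) + 13212/(-6444)) + (-61 + a)² = (-23014/(-4042) + 13212/(-6444)) + (-61 - 64)² = (-23014*(-1/4042) + 13212*(-1/6444)) + (-125)² = (11507/2021 - 367/179) + 15625 = 1318046/361759 + 15625 = 5653802421/361759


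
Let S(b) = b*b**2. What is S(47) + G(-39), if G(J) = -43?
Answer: 103780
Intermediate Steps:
S(b) = b**3
S(47) + G(-39) = 47**3 - 43 = 103823 - 43 = 103780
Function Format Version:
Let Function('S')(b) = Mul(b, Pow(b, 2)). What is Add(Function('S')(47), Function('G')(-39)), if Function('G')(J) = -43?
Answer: 103780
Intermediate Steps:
Function('S')(b) = Pow(b, 3)
Add(Function('S')(47), Function('G')(-39)) = Add(Pow(47, 3), -43) = Add(103823, -43) = 103780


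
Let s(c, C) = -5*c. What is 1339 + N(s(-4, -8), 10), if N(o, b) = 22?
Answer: 1361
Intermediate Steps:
1339 + N(s(-4, -8), 10) = 1339 + 22 = 1361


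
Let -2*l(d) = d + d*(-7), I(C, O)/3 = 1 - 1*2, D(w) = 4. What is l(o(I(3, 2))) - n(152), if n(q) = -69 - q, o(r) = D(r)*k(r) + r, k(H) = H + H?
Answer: 140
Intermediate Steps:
k(H) = 2*H
I(C, O) = -3 (I(C, O) = 3*(1 - 1*2) = 3*(1 - 2) = 3*(-1) = -3)
o(r) = 9*r (o(r) = 4*(2*r) + r = 8*r + r = 9*r)
l(d) = 3*d (l(d) = -(d + d*(-7))/2 = -(d - 7*d)/2 = -(-3)*d = 3*d)
l(o(I(3, 2))) - n(152) = 3*(9*(-3)) - (-69 - 1*152) = 3*(-27) - (-69 - 152) = -81 - 1*(-221) = -81 + 221 = 140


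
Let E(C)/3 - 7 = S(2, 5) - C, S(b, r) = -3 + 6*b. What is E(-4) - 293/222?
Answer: 13027/222 ≈ 58.680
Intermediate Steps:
E(C) = 48 - 3*C (E(C) = 21 + 3*((-3 + 6*2) - C) = 21 + 3*((-3 + 12) - C) = 21 + 3*(9 - C) = 21 + (27 - 3*C) = 48 - 3*C)
E(-4) - 293/222 = (48 - 3*(-4)) - 293/222 = (48 + 12) - 293*1/222 = 60 - 293/222 = 13027/222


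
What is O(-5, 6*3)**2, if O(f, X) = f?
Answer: 25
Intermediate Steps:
O(-5, 6*3)**2 = (-5)**2 = 25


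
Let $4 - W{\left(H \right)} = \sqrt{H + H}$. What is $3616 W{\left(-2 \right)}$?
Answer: $14464 - 7232 i \approx 14464.0 - 7232.0 i$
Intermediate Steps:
$W{\left(H \right)} = 4 - \sqrt{2} \sqrt{H}$ ($W{\left(H \right)} = 4 - \sqrt{H + H} = 4 - \sqrt{2 H} = 4 - \sqrt{2} \sqrt{H}$)
$3616 W{\left(-2 \right)} = 3616 \left(4 - \sqrt{2} \sqrt{-2}\right) = 3616 \left(4 - \sqrt{2} i \sqrt{2}\right) = 3616 \left(4 - 2 i\right) = 14464 - 7232 i$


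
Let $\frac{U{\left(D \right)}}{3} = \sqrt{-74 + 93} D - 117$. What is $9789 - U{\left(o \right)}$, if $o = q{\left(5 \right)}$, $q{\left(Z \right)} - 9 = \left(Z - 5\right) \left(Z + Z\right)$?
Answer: $10140 - 27 \sqrt{19} \approx 10022.0$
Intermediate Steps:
$q{\left(Z \right)} = 9 + 2 Z \left(-5 + Z\right)$ ($q{\left(Z \right)} = 9 + \left(Z - 5\right) \left(Z + Z\right) = 9 + \left(-5 + Z\right) 2 Z = 9 + 2 Z \left(-5 + Z\right)$)
$o = 9$ ($o = 9 - 50 + 2 \cdot 5^{2} = 9 - 50 + 2 \cdot 25 = 9 - 50 + 50 = 9$)
$U{\left(D \right)} = -351 + 3 D \sqrt{19}$ ($U{\left(D \right)} = 3 \left(\sqrt{-74 + 93} D - 117\right) = 3 \left(\sqrt{19} D - 117\right) = 3 \left(D \sqrt{19} - 117\right) = 3 \left(-117 + D \sqrt{19}\right) = -351 + 3 D \sqrt{19}$)
$9789 - U{\left(o \right)} = 9789 - \left(-351 + 3 \cdot 9 \sqrt{19}\right) = 9789 - \left(-351 + 27 \sqrt{19}\right) = 9789 + \left(351 - 27 \sqrt{19}\right) = 10140 - 27 \sqrt{19}$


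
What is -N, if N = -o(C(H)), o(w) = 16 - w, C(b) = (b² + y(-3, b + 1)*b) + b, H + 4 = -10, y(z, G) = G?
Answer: -348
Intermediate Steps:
H = -14 (H = -4 - 10 = -14)
C(b) = b + b² + b*(1 + b) (C(b) = (b² + (b + 1)*b) + b = (b² + (1 + b)*b) + b = (b² + b*(1 + b)) + b = b + b² + b*(1 + b))
N = 348 (N = -(16 - 2*(-14)*(1 - 14)) = -(16 - 2*(-14)*(-13)) = -(16 - 1*364) = -(16 - 364) = -1*(-348) = 348)
-N = -1*348 = -348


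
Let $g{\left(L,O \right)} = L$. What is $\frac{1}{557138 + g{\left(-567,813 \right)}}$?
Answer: $\frac{1}{556571} \approx 1.7967 \cdot 10^{-6}$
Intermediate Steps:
$\frac{1}{557138 + g{\left(-567,813 \right)}} = \frac{1}{557138 - 567} = \frac{1}{556571}$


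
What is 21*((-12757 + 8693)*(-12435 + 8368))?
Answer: 347094048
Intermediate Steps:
21*((-12757 + 8693)*(-12435 + 8368)) = 21*(-4064*(-4067)) = 21*16528288 = 347094048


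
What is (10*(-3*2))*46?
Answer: -2760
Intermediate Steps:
(10*(-3*2))*46 = (10*(-6))*46 = -60*46 = -2760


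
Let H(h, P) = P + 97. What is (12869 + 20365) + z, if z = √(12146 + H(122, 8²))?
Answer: 33234 + √12307 ≈ 33345.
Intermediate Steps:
H(h, P) = 97 + P
z = √12307 (z = √(12146 + (97 + 8²)) = √(12146 + (97 + 64)) = √(12146 + 161) = √12307 ≈ 110.94)
(12869 + 20365) + z = (12869 + 20365) + √12307 = 33234 + √12307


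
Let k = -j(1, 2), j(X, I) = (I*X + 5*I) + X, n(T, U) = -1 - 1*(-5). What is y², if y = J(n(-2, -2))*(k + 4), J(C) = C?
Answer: 1296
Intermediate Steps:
n(T, U) = 4 (n(T, U) = -1 + 5 = 4)
j(X, I) = X + 5*I + I*X (j(X, I) = (5*I + I*X) + X = X + 5*I + I*X)
k = -13 (k = -(1 + 5*2 + 2*1) = -(1 + 10 + 2) = -1*13 = -13)
y = -36 (y = 4*(-13 + 4) = 4*(-9) = -36)
y² = (-36)² = 1296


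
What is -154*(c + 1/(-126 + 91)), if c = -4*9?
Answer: 27742/5 ≈ 5548.4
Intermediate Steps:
c = -36
-154*(c + 1/(-126 + 91)) = -154*(-36 + 1/(-126 + 91)) = -154*(-36 + 1/(-35)) = -154*(-36 - 1/35) = -154*(-1261/35) = 27742/5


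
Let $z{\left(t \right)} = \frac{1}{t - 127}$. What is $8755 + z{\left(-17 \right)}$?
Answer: $\frac{1260719}{144} \approx 8755.0$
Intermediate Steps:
$z{\left(t \right)} = \frac{1}{-127 + t}$
$8755 + z{\left(-17 \right)} = 8755 + \frac{1}{-127 - 17} = 8755 + \frac{1}{-144} = 8755 - \frac{1}{144} = \frac{1260719}{144}$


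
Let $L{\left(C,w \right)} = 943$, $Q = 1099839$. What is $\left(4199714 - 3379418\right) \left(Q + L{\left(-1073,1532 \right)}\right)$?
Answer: $902967071472$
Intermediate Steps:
$\left(4199714 - 3379418\right) \left(Q + L{\left(-1073,1532 \right)}\right) = \left(4199714 - 3379418\right) \left(1099839 + 943\right) = 820296 \cdot 1100782 = 902967071472$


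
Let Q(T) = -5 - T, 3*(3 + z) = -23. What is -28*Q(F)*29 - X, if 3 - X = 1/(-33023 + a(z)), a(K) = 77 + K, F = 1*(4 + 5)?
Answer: 1123657547/98870 ≈ 11365.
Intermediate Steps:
z = -32/3 (z = -3 + (⅓)*(-23) = -3 - 23/3 = -32/3 ≈ -10.667)
F = 9 (F = 1*9 = 9)
X = 296613/98870 (X = 3 - 1/(-33023 + (77 - 32/3)) = 3 - 1/(-33023 + 199/3) = 3 - 1/(-98870/3) = 3 - 1*(-3/98870) = 3 + 3/98870 = 296613/98870 ≈ 3.0000)
-28*Q(F)*29 - X = -28*(-5 - 1*9)*29 - 1*296613/98870 = -28*(-5 - 9)*29 - 296613/98870 = -28*(-14)*29 - 296613/98870 = 392*29 - 296613/98870 = 11368 - 296613/98870 = 1123657547/98870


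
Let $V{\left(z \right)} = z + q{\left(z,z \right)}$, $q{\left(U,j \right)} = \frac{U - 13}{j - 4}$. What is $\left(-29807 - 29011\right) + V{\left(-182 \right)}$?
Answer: $- \frac{3657935}{62} \approx -58999.0$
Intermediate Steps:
$q{\left(U,j \right)} = \frac{-13 + U}{-4 + j}$
$V{\left(z \right)} = z + \frac{-13 + z}{-4 + z}$
$\left(-29807 - 29011\right) + V{\left(-182 \right)} = \left(-29807 - 29011\right) + \frac{-13 - 182 - 182 \left(-4 - 182\right)}{-4 - 182} = -58818 + \frac{-13 - 182 - -33852}{-186} = -58818 - \frac{-13 - 182 + 33852}{186} = -58818 - \frac{11219}{62} = - \frac{3657935}{62}$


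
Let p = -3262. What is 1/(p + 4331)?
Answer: 1/1069 ≈ 0.00093545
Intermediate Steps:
1/(p + 4331) = 1/(-3262 + 4331) = 1/1069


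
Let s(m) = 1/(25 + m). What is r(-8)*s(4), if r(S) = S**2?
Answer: 64/29 ≈ 2.2069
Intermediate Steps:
r(-8)*s(4) = (-8)**2/(25 + 4) = 64/29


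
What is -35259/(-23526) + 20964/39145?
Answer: 624470873/306975090 ≈ 2.0343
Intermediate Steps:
-35259/(-23526) + 20964/39145 = -35259*(-1/23526) + 20964*(1/39145) = 11753/7842 + 20964/39145 = 624470873/306975090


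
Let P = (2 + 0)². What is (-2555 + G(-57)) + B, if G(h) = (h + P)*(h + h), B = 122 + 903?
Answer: 4512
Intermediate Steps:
P = 4 (P = 2² = 4)
B = 1025
G(h) = 2*h*(4 + h) (G(h) = (h + 4)*(h + h) = (4 + h)*(2*h) = 2*h*(4 + h))
(-2555 + G(-57)) + B = (-2555 + 2*(-57)*(4 - 57)) + 1025 = (-2555 + 2*(-57)*(-53)) + 1025 = (-2555 + 6042) + 1025 = 3487 + 1025 = 4512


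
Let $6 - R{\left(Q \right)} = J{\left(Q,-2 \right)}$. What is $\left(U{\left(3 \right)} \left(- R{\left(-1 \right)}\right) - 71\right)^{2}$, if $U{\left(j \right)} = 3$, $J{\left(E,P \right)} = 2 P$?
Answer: $10201$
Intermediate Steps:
$R{\left(Q \right)} = 10$ ($R{\left(Q \right)} = 6 - 2 \left(-2\right) = 6 - -4 = 6 + 4 = 10$)
$\left(U{\left(3 \right)} \left(- R{\left(-1 \right)}\right) - 71\right)^{2} = \left(3 \left(\left(-1\right) 10\right) - 71\right)^{2} = \left(3 \left(-10\right) - 71\right)^{2} = \left(-30 - 71\right)^{2} = \left(-101\right)^{2} = 10201$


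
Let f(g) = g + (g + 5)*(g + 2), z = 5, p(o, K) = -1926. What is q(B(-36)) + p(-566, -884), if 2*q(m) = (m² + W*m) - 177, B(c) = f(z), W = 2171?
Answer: 164421/2 ≈ 82211.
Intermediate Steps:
f(g) = g + (2 + g)*(5 + g) (f(g) = g + (5 + g)*(2 + g) = g + (2 + g)*(5 + g))
B(c) = 75 (B(c) = 10 + 5² + 8*5 = 10 + 25 + 40 = 75)
q(m) = -177/2 + m²/2 + 2171*m/2 (q(m) = ((m² + 2171*m) - 177)/2 = (-177 + m² + 2171*m)/2 = -177/2 + m²/2 + 2171*m/2)
q(B(-36)) + p(-566, -884) = (-177/2 + (½)*75² + (2171/2)*75) - 1926 = (-177/2 + (½)*5625 + 162825/2) - 1926 = (-177/2 + 5625/2 + 162825/2) - 1926 = 168273/2 - 1926 = 164421/2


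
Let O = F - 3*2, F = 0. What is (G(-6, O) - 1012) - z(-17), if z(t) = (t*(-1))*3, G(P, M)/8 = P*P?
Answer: -775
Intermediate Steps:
O = -6 (O = 0 - 3*2 = 0 - 6 = -6)
G(P, M) = 8*P**2 (G(P, M) = 8*(P*P) = 8*P**2)
z(t) = -3*t (z(t) = -t*3 = -3*t)
(G(-6, O) - 1012) - z(-17) = (8*(-6)**2 - 1012) - (-3)*(-17) = (8*36 - 1012) - 1*51 = (288 - 1012) - 51 = -724 - 51 = -775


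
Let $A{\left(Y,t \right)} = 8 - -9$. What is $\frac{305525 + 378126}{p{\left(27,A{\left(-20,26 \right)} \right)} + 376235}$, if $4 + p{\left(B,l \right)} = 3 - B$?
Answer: $\frac{683651}{376207} \approx 1.8172$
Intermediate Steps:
$A{\left(Y,t \right)} = 17$ ($A{\left(Y,t \right)} = 8 + 9 = 17$)
$p{\left(B,l \right)} = -1 - B$ ($p{\left(B,l \right)} = -4 - \left(-3 + B\right) = -1 - B$)
$\frac{305525 + 378126}{p{\left(27,A{\left(-20,26 \right)} \right)} + 376235} = \frac{305525 + 378126}{\left(-1 - 27\right) + 376235} = \frac{683651}{\left(-1 - 27\right) + 376235} = \frac{683651}{-28 + 376235} = \frac{683651}{376207}$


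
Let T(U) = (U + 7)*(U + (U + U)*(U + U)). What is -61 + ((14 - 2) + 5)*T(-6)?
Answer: 2285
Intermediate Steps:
T(U) = (7 + U)*(U + 4*U²) (T(U) = (7 + U)*(U + (2*U)*(2*U)) = (7 + U)*(U + 4*U²))
-61 + ((14 - 2) + 5)*T(-6) = -61 + ((14 - 2) + 5)*(-6*(7 + 4*(-6)² + 29*(-6))) = -61 + (12 + 5)*(-6*(7 + 4*36 - 174)) = -61 + 17*(-6*(7 + 144 - 174)) = -61 + 17*(-6*(-23)) = -61 + 17*138 = -61 + 2346 = 2285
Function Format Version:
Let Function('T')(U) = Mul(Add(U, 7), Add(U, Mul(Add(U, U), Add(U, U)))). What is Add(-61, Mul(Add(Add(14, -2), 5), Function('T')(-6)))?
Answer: 2285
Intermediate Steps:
Function('T')(U) = Mul(Add(7, U), Add(U, Mul(4, Pow(U, 2)))) (Function('T')(U) = Mul(Add(7, U), Add(U, Mul(Mul(2, U), Mul(2, U)))) = Mul(Add(7, U), Add(U, Mul(4, Pow(U, 2)))))
Add(-61, Mul(Add(Add(14, -2), 5), Function('T')(-6))) = Add(-61, Mul(Add(Add(14, -2), 5), Mul(-6, Add(7, Mul(4, Pow(-6, 2)), Mul(29, -6))))) = Add(-61, Mul(Add(12, 5), Mul(-6, Add(7, Mul(4, 36), -174)))) = Add(-61, Mul(17, Mul(-6, Add(7, 144, -174)))) = Add(-61, Mul(17, Mul(-6, -23))) = Add(-61, Mul(17, 138)) = Add(-61, 2346) = 2285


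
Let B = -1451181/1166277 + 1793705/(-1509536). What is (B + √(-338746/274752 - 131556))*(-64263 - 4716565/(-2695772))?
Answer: 35327848224366957853751/226000317440082304 - 173233679471*I*√1915717481474/10287065952 ≈ 1.5632e+5 - 2.3308e+7*I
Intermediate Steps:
B = -203931754681/83835100832 (B = -1451181*1/1166277 + 1793705*(-1/1509536) = -483727/388759 - 1793705/1509536 = -203931754681/83835100832 ≈ -2.4325)
(B + √(-338746/274752 - 131556))*(-64263 - 4716565/(-2695772)) = (-203931754681/83835100832 + √(-338746/274752 - 131556))*(-64263 - 4716565/(-2695772)) = (-203931754681/83835100832 + √(-338746*1/274752 - 131556))*(-64263 - 4716565*(-1/2695772)) = (-203931754681/83835100832 + √(-169373/137376 - 131556))*(-64263 + 4716565/2695772) = (-203931754681/83835100832 + √(-18072806429/137376))*(-173233679471/2695772) = (-203931754681/83835100832 + I*√1915717481474/3816)*(-173233679471/2695772) = 35327848224366957853751/226000317440082304 - 173233679471*I*√1915717481474/10287065952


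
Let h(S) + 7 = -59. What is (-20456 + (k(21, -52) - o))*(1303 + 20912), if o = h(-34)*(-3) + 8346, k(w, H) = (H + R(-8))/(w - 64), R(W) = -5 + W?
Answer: -27700661025/43 ≈ -6.4420e+8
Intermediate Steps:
h(S) = -66 (h(S) = -7 - 59 = -66)
k(w, H) = (-13 + H)/(-64 + w) (k(w, H) = (H + (-5 - 8))/(w - 64) = (H - 13)/(-64 + w) = (-13 + H)/(-64 + w))
o = 8544 (o = -66*(-3) + 8346 = 198 + 8346 = 8544)
(-20456 + (k(21, -52) - o))*(1303 + 20912) = (-20456 + ((-13 - 52)/(-64 + 21) - 1*8544))*(1303 + 20912) = (-20456 + (-65/(-43) - 8544))*22215 = (-20456 + (-1/43*(-65) - 8544))*22215 = (-20456 + (65/43 - 8544))*22215 = (-20456 - 367327/43)*22215 = -1246935/43*22215 = -27700661025/43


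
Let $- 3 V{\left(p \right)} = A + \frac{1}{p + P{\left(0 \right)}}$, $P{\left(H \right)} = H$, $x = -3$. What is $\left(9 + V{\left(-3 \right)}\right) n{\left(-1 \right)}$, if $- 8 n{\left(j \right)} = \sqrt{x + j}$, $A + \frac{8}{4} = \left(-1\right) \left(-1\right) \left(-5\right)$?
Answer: $- \frac{103 i}{36} \approx - 2.8611 i$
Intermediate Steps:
$A = -7$ ($A = -2 + \left(-1\right) \left(-1\right) \left(-5\right) = -2 + 1 \left(-5\right) = -2 - 5 = -7$)
$n{\left(j \right)} = - \frac{\sqrt{-3 + j}}{8}$
$V{\left(p \right)} = \frac{7}{3} - \frac{1}{3 p}$ ($V{\left(p \right)} = - \frac{-7 + \frac{1}{p + 0}}{3} = - \frac{-7 + \frac{1}{p}}{3} = \frac{7}{3} - \frac{1}{3 p}$)
$\left(9 + V{\left(-3 \right)}\right) n{\left(-1 \right)} = \left(9 + \frac{-1 + 7 \left(-3\right)}{3 \left(-3\right)}\right) \left(- \frac{\sqrt{-3 - 1}}{8}\right) = \left(9 + \frac{1}{3} \left(- \frac{1}{3}\right) \left(-1 - 21\right)\right) \left(- \frac{\sqrt{-4}}{8}\right) = \left(9 + \frac{1}{3} \left(- \frac{1}{3}\right) \left(-22\right)\right) \left(- \frac{2 i}{8}\right) = \left(9 + \frac{22}{9}\right) \left(- \frac{i}{4}\right) = \frac{103 \left(- \frac{i}{4}\right)}{9} = - \frac{103 i}{36}$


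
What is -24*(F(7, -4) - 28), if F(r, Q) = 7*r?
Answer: -504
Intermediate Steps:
-24*(F(7, -4) - 28) = -24*(7*7 - 28) = -24*(49 - 28) = -24*21 = -504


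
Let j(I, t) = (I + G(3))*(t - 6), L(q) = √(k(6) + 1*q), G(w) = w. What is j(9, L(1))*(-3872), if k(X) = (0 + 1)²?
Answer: 278784 - 46464*√2 ≈ 2.1307e+5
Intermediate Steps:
k(X) = 1 (k(X) = 1² = 1)
L(q) = √(1 + q) (L(q) = √(1 + 1*q) = √(1 + q))
j(I, t) = (-6 + t)*(3 + I) (j(I, t) = (I + 3)*(t - 6) = (3 + I)*(-6 + t) = (-6 + t)*(3 + I))
j(9, L(1))*(-3872) = (-18 - 6*9 + 3*√(1 + 1) + 9*√(1 + 1))*(-3872) = (-18 - 54 + 3*√2 + 9*√2)*(-3872) = (-72 + 12*√2)*(-3872) = 278784 - 46464*√2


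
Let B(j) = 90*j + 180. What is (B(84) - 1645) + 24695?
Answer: 30790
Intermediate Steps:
B(j) = 180 + 90*j
(B(84) - 1645) + 24695 = ((180 + 90*84) - 1645) + 24695 = ((180 + 7560) - 1645) + 24695 = (7740 - 1645) + 24695 = 6095 + 24695 = 30790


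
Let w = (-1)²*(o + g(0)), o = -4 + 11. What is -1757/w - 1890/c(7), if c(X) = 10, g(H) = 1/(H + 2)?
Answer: -6349/15 ≈ -423.27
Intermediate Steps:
g(H) = 1/(2 + H)
o = 7
w = 15/2 (w = (-1)²*(7 + 1/(2 + 0)) = 1*(7 + 1/2) = 1*(7 + ½) = 1*(15/2) = 15/2 ≈ 7.5000)
-1757/w - 1890/c(7) = -1757/15/2 - 1890/10 = -1757*2/15 - 1890*⅒ = -3514/15 - 189 = -6349/15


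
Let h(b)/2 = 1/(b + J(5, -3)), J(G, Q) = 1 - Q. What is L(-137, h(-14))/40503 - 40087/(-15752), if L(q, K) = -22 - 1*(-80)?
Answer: 1624557377/638003256 ≈ 2.5463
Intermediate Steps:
h(b) = 2/(4 + b) (h(b) = 2/(b + (1 - 1*(-3))) = 2/(b + (1 + 3)) = 2/(b + 4) = 2/(4 + b))
L(q, K) = 58 (L(q, K) = -22 + 80 = 58)
L(-137, h(-14))/40503 - 40087/(-15752) = 58/40503 - 40087/(-15752) = 58*(1/40503) - 40087*(-1/15752) = 58/40503 + 40087/15752 = 1624557377/638003256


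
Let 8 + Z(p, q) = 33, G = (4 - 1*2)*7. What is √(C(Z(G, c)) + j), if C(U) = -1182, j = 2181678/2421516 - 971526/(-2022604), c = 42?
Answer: I*√12292029570026128197818095/102036832243 ≈ 34.36*I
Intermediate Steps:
j = 140942425061/102036832243 (j = 2181678*(1/2421516) - 971526*(-1/2022604) = 363613/403586 + 485763/1011302 = 140942425061/102036832243 ≈ 1.3813)
G = 14 (G = (4 - 2)*7 = 2*7 = 14)
Z(p, q) = 25 (Z(p, q) = -8 + 33 = 25)
√(C(Z(G, c)) + j) = √(-1182 + 140942425061/102036832243) = √(-120466593286165/102036832243) = I*√12292029570026128197818095/102036832243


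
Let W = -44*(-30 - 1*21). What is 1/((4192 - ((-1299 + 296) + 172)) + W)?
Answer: 1/7267 ≈ 0.00013761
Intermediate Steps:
W = 2244 (W = -44*(-30 - 21) = -44*(-51) = 2244)
1/((4192 - ((-1299 + 296) + 172)) + W) = 1/((4192 - ((-1299 + 296) + 172)) + 2244) = 1/((4192 - (-1003 + 172)) + 2244) = 1/((4192 - 1*(-831)) + 2244) = 1/((4192 + 831) + 2244) = 1/(5023 + 2244) = 1/7267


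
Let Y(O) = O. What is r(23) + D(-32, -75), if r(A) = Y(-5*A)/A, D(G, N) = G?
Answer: -37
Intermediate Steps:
r(A) = -5 (r(A) = (-5*A)/A = -5)
r(23) + D(-32, -75) = -5 - 32 = -37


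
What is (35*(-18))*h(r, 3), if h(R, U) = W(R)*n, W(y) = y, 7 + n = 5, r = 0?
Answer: 0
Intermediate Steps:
n = -2 (n = -7 + 5 = -2)
h(R, U) = -2*R (h(R, U) = R*(-2) = -2*R)
(35*(-18))*h(r, 3) = (35*(-18))*(-2*0) = -630*0 = 0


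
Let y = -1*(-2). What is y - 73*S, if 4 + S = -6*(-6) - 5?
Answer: -1969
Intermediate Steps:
y = 2
S = 27 (S = -4 + (-6*(-6) - 5) = -4 + (36 - 5) = -4 + 31 = 27)
y - 73*S = 2 - 73*27 = 2 - 1971 = -1969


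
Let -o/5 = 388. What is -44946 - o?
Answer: -43006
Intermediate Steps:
o = -1940 (o = -5*388 = -1940)
-44946 - o = -44946 - 1*(-1940) = -44946 + 1940 = -43006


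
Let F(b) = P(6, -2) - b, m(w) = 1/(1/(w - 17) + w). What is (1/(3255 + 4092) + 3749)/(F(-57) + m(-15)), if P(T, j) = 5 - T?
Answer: 1656077228/24707961 ≈ 67.026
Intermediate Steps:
m(w) = 1/(w + 1/(-17 + w)) (m(w) = 1/(1/(-17 + w) + w) = 1/(w + 1/(-17 + w)))
F(b) = -1 - b (F(b) = (5 - 1*6) - b = (5 - 6) - b = -1 - b)
(1/(3255 + 4092) + 3749)/(F(-57) + m(-15)) = (1/(3255 + 4092) + 3749)/((-1 - 1*(-57)) + (-17 - 15)/(1 + (-15)**2 - 17*(-15))) = (1/7347 + 3749)/((-1 + 57) - 32/(1 + 225 + 255)) = (1/7347 + 3749)/(56 - 32/481) = 27543904/(7347*(56 + (1/481)*(-32))) = 27543904/(7347*(56 - 32/481)) = 27543904/(7347*(26904/481)) = (27543904/7347)*(481/26904) = 1656077228/24707961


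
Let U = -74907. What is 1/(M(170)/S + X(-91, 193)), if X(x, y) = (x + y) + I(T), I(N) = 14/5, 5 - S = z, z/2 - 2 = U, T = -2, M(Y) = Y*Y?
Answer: 149815/15729512 ≈ 0.0095244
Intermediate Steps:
M(Y) = Y²
z = -149810 (z = 4 + 2*(-74907) = 4 - 149814 = -149810)
S = 149815 (S = 5 - 1*(-149810) = 5 + 149810 = 149815)
I(N) = 14/5 (I(N) = 14*(⅕) = 14/5)
X(x, y) = 14/5 + x + y (X(x, y) = (x + y) + 14/5 = 14/5 + x + y)
1/(M(170)/S + X(-91, 193)) = 1/(170²/149815 + (14/5 - 91 + 193)) = 1/(28900*(1/149815) + 524/5) = 1/(5780/29963 + 524/5) = 1/(15729512/149815) = 149815/15729512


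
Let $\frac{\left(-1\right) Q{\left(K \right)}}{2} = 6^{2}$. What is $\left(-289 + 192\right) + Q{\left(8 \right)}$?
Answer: $-169$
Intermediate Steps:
$Q{\left(K \right)} = -72$ ($Q{\left(K \right)} = - 2 \cdot 6^{2} = \left(-2\right) 36 = -72$)
$\left(-289 + 192\right) + Q{\left(8 \right)} = \left(-289 + 192\right) - 72 = -97 - 72 = -169$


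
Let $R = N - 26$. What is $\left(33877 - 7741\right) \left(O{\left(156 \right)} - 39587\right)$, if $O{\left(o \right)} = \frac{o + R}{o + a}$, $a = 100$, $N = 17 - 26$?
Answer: $- \frac{33108271317}{32} \approx -1.0346 \cdot 10^{9}$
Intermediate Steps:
$N = -9$ ($N = 17 - 26 = -9$)
$R = -35$ ($R = -9 - 26 = -35$)
$O{\left(o \right)} = \frac{-35 + o}{100 + o}$ ($O{\left(o \right)} = \frac{o - 35}{o + 100} = \frac{-35 + o}{100 + o}$)
$\left(33877 - 7741\right) \left(O{\left(156 \right)} - 39587\right) = \left(33877 - 7741\right) \left(\frac{-35 + 156}{100 + 156} - 39587\right) = 26136 \left(\frac{1}{256} \cdot 121 - 39587\right) = 26136 \left(\frac{121}{256} - 39587\right) = 26136 \left(- \frac{10134151}{256}\right) = - \frac{33108271317}{32}$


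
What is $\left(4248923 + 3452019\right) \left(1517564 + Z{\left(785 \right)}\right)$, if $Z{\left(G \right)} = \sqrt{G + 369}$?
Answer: $11686672345288 + 7700942 \sqrt{1154} \approx 1.1687 \cdot 10^{13}$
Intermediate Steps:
$Z{\left(G \right)} = \sqrt{369 + G}$
$\left(4248923 + 3452019\right) \left(1517564 + Z{\left(785 \right)}\right) = \left(4248923 + 3452019\right) \left(1517564 + \sqrt{369 + 785}\right) = 7700942 \left(1517564 + \sqrt{1154}\right) = 11686672345288 + 7700942 \sqrt{1154}$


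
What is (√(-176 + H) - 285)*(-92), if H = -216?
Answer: 26220 - 1288*I*√2 ≈ 26220.0 - 1821.5*I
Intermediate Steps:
(√(-176 + H) - 285)*(-92) = (√(-176 - 216) - 285)*(-92) = (√(-392) - 285)*(-92) = (14*I*√2 - 285)*(-92) = (-285 + 14*I*√2)*(-92) = 26220 - 1288*I*√2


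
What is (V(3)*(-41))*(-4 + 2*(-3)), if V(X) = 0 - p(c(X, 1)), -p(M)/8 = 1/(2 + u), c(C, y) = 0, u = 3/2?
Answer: 6560/7 ≈ 937.14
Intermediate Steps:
u = 3/2 (u = 3*(½) = 3/2 ≈ 1.5000)
p(M) = -16/7 (p(M) = -8/(2 + 3/2) = -8/7/2 = -8*2/7 = -16/7)
V(X) = 16/7 (V(X) = 0 - 1*(-16/7) = 0 + 16/7 = 16/7)
(V(3)*(-41))*(-4 + 2*(-3)) = ((16/7)*(-41))*(-4 + 2*(-3)) = -656*(-4 - 6)/7 = -656/7*(-10) = 6560/7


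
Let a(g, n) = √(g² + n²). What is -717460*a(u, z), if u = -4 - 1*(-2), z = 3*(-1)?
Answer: -717460*√13 ≈ -2.5868e+6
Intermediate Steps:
z = -3
u = -2 (u = -4 + 2 = -2)
-717460*a(u, z) = -717460*√((-2)² + (-3)²) = -717460*√(4 + 9) = -717460*√13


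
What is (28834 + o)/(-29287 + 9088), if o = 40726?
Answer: -69560/20199 ≈ -3.4437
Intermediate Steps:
(28834 + o)/(-29287 + 9088) = (28834 + 40726)/(-29287 + 9088) = 69560/(-20199) = 69560*(-1/20199) = -69560/20199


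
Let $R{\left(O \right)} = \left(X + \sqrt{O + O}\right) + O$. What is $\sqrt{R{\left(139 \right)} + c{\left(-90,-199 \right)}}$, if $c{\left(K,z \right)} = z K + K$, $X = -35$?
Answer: $\sqrt{17924 + \sqrt{278}} \approx 133.94$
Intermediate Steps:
$c{\left(K,z \right)} = K + K z$ ($c{\left(K,z \right)} = K z + K = K + K z$)
$R{\left(O \right)} = -35 + O + \sqrt{2} \sqrt{O}$ ($R{\left(O \right)} = \left(-35 + \sqrt{O + O}\right) + O = \left(-35 + \sqrt{2 O}\right) + O = \left(-35 + \sqrt{2} \sqrt{O}\right) + O = -35 + O + \sqrt{2} \sqrt{O}$)
$\sqrt{R{\left(139 \right)} + c{\left(-90,-199 \right)}} = \sqrt{\left(-35 + 139 + \sqrt{2} \sqrt{139}\right) - 90 \left(1 - 199\right)} = \sqrt{\left(-35 + 139 + \sqrt{278}\right) - -17820} = \sqrt{\left(104 + \sqrt{278}\right) + 17820} = \sqrt{17924 + \sqrt{278}}$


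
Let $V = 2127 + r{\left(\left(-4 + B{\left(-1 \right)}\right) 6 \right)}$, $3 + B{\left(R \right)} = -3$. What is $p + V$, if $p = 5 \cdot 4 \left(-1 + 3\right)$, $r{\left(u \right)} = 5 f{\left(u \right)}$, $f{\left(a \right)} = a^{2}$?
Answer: $20167$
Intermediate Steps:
$B{\left(R \right)} = -6$ ($B{\left(R \right)} = -3 - 3 = -6$)
$r{\left(u \right)} = 5 u^{2}$
$V = 20127$ ($V = 2127 + 5 \left(\left(-4 - 6\right) 6\right)^{2} = 2127 + 5 \left(\left(-10\right) 6\right)^{2} = 2127 + 5 \left(-60\right)^{2} = 2127 + 5 \cdot 3600 = 2127 + 18000 = 20127$)
$p = 40$ ($p = 5 \cdot 4 \cdot 2 = 5 \cdot 8 = 40$)
$p + V = 40 + 20127 = 20167$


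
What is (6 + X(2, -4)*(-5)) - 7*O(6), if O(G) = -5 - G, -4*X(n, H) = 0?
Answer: 83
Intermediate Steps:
X(n, H) = 0 (X(n, H) = -¼*0 = 0)
(6 + X(2, -4)*(-5)) - 7*O(6) = (6 + 0*(-5)) - 7*(-5 - 1*6) = (6 + 0) - 7*(-5 - 6) = 6 - 7*(-11) = 6 + 77 = 83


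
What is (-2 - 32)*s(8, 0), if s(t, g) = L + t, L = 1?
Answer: -306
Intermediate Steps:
s(t, g) = 1 + t
(-2 - 32)*s(8, 0) = (-2 - 32)*(1 + 8) = -34*9 = -306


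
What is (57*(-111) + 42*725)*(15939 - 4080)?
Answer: 286074657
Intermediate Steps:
(57*(-111) + 42*725)*(15939 - 4080) = (-6327 + 30450)*11859 = 24123*11859 = 286074657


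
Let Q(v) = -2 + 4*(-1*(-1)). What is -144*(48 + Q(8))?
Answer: -7200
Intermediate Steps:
Q(v) = 2 (Q(v) = -2 + 4*1 = -2 + 4 = 2)
-144*(48 + Q(8)) = -144*(48 + 2) = -144*50 = -7200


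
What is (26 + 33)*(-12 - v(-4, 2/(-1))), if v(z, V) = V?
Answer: -590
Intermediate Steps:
(26 + 33)*(-12 - v(-4, 2/(-1))) = (26 + 33)*(-12 - 2/(-1)) = 59*(-12 - 2*(-1)) = 59*(-12 - 1*(-2)) = 59*(-12 + 2) = 59*(-10) = -590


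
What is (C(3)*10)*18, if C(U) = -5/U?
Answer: -300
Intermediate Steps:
(C(3)*10)*18 = (-5/3*10)*18 = (-5*⅓*10)*18 = -5/3*10*18 = -50/3*18 = -300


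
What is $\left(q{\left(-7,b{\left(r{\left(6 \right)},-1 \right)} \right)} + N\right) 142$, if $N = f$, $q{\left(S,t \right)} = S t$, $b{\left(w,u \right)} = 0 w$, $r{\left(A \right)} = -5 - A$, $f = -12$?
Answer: $-1704$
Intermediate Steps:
$b{\left(w,u \right)} = 0$
$N = -12$
$\left(q{\left(-7,b{\left(r{\left(6 \right)},-1 \right)} \right)} + N\right) 142 = \left(\left(-7\right) 0 - 12\right) 142 = \left(0 - 12\right) 142 = \left(-12\right) 142 = -1704$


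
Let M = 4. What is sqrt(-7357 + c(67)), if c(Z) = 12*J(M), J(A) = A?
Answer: I*sqrt(7309) ≈ 85.493*I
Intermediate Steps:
c(Z) = 48 (c(Z) = 12*4 = 48)
sqrt(-7357 + c(67)) = sqrt(-7357 + 48) = sqrt(-7309) = I*sqrt(7309)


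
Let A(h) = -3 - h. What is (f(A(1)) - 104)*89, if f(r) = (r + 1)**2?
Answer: -8455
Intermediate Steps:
f(r) = (1 + r)**2
(f(A(1)) - 104)*89 = ((1 + (-3 - 1*1))**2 - 104)*89 = ((1 + (-3 - 1))**2 - 104)*89 = ((1 - 4)**2 - 104)*89 = ((-3)**2 - 104)*89 = (9 - 104)*89 = -95*89 = -8455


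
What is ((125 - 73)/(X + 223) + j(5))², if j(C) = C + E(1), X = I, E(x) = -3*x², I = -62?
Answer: 139876/25921 ≈ 5.3962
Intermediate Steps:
X = -62
j(C) = -3 + C (j(C) = C - 3*1² = C - 3*1 = C - 3 = -3 + C)
((125 - 73)/(X + 223) + j(5))² = ((125 - 73)/(-62 + 223) + (-3 + 5))² = (52/161 + 2)² = (374/161)² = 139876/25921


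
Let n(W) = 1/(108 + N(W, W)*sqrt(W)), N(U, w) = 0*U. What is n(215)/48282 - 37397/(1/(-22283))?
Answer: 4345296660826057/5214456 ≈ 8.3332e+8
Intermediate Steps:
N(U, w) = 0
n(W) = 1/108 (n(W) = 1/(108 + 0*sqrt(W)) = 1/(108 + 0) = 1/108)
n(215)/48282 - 37397/(1/(-22283)) = (1/108)/48282 - 37397/(1/(-22283)) = (1/108)*(1/48282) - 37397/(-1/22283) = 1/5214456 - 37397*(-22283) = 1/5214456 + 833317351 = 4345296660826057/5214456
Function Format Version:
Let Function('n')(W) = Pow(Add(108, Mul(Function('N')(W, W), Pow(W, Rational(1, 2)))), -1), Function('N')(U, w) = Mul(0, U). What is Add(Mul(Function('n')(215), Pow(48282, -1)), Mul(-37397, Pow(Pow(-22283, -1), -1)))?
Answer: Rational(4345296660826057, 5214456) ≈ 8.3332e+8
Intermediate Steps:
Function('N')(U, w) = 0
Function('n')(W) = Rational(1, 108) (Function('n')(W) = Pow(Add(108, Mul(0, Pow(W, Rational(1, 2)))), -1) = Pow(Add(108, 0), -1) = Pow(108, -1) = Rational(1, 108))
Add(Mul(Function('n')(215), Pow(48282, -1)), Mul(-37397, Pow(Pow(-22283, -1), -1))) = Add(Mul(Rational(1, 108), Pow(48282, -1)), Mul(-37397, Pow(Pow(-22283, -1), -1))) = Add(Mul(Rational(1, 108), Rational(1, 48282)), Mul(-37397, Pow(Rational(-1, 22283), -1))) = Add(Rational(1, 5214456), Mul(-37397, -22283)) = Add(Rational(1, 5214456), 833317351) = Rational(4345296660826057, 5214456)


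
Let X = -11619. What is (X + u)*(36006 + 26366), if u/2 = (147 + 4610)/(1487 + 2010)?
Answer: -2533683429988/3497 ≈ -7.2453e+8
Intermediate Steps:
u = 9514/3497 (u = 2*((147 + 4610)/(1487 + 2010)) = 2*(4757/3497) = 9514/3497 ≈ 2.7206)
(X + u)*(36006 + 26366) = (-11619 + 9514/3497)*(36006 + 26366) = -40622129/3497*62372 = -2533683429988/3497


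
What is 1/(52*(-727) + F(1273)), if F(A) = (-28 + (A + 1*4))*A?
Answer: 1/1552173 ≈ 6.4426e-7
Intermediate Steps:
F(A) = A*(-24 + A) (F(A) = (-28 + (A + 4))*A = (-28 + (4 + A))*A = (-24 + A)*A = A*(-24 + A))
1/(52*(-727) + F(1273)) = 1/(52*(-727) + 1273*(-24 + 1273)) = 1/(-37804 + 1273*1249) = 1/(-37804 + 1589977) = 1/1552173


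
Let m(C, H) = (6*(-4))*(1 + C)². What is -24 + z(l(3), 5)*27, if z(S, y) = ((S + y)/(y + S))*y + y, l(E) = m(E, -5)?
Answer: 246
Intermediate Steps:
m(C, H) = -24*(1 + C)²
l(E) = -24*(1 + E)²
z(S, y) = 2*y (z(S, y) = ((S + y)/(S + y))*y + y = 1*y + y = y + y = 2*y)
-24 + z(l(3), 5)*27 = -24 + (2*5)*27 = -24 + 10*27 = -24 + 270 = 246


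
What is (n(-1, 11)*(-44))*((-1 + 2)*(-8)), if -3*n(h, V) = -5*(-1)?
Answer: -1760/3 ≈ -586.67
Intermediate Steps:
n(h, V) = -5/3 (n(h, V) = -(-5)*(-1)/3 = -⅓*5 = -5/3)
(n(-1, 11)*(-44))*((-1 + 2)*(-8)) = (-5/3*(-44))*((-1 + 2)*(-8)) = 220*(1*(-8))/3 = (220/3)*(-8) = -1760/3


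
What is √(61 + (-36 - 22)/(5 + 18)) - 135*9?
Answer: -1215 + √30935/23 ≈ -1207.4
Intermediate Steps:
√(61 + (-36 - 22)/(5 + 18)) - 135*9 = √(61 - 58/23) - 1215 = √(1345/23) - 1215 = √30935/23 - 1215 = -1215 + √30935/23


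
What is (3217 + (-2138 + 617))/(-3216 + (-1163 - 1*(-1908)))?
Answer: -1696/2471 ≈ -0.68636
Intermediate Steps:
(3217 + (-2138 + 617))/(-3216 + (-1163 - 1*(-1908))) = (3217 - 1521)/(-3216 + (-1163 + 1908)) = 1696/(-3216 + 745) = 1696/(-2471) = 1696*(-1/2471) = -1696/2471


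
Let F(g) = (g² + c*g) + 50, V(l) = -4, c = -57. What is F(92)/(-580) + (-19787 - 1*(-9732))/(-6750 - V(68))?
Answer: -405688/97817 ≈ -4.1474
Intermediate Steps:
F(g) = 50 + g² - 57*g (F(g) = (g² - 57*g) + 50 = 50 + g² - 57*g)
F(92)/(-580) + (-19787 - 1*(-9732))/(-6750 - V(68)) = (50 + 92² - 57*92)/(-580) + (-19787 - 1*(-9732))/(-6750 - 1*(-4)) = (50 + 8464 - 5244)*(-1/580) + (-19787 + 9732)/(-6750 + 4) = 3270*(-1/580) - 10055/(-6746) = -327/58 - 10055*(-1/6746) = -327/58 + 10055/6746 = -405688/97817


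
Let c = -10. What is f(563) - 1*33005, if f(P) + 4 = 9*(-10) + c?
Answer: -33109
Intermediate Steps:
f(P) = -104 (f(P) = -4 + (9*(-10) - 10) = -4 + (-90 - 10) = -4 - 100 = -104)
f(563) - 1*33005 = -104 - 1*33005 = -104 - 33005 = -33109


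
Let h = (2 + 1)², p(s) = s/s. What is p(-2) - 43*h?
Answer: -386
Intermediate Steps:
p(s) = 1
h = 9 (h = 3² = 9)
p(-2) - 43*h = 1 - 43*9 = 1 - 387 = -386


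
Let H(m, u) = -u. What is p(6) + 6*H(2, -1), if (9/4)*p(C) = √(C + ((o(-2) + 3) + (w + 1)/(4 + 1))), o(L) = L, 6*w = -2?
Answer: 6 + 4*√1605/135 ≈ 7.1870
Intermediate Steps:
w = -⅓ (w = (⅙)*(-2) = -⅓ ≈ -0.33333)
p(C) = 4*√(17/15 + C)/9 (p(C) = 4*√(C + ((-2 + 3) + (-⅓ + 1)/(4 + 1)))/9 = 4*√(C + (1 + (⅔)/5))/9 = 4*√(C + (1 + (⅔)*(⅕)))/9 = 4*√(C + (1 + 2/15))/9 = 4*√(C + 17/15)/9 = 4*√(17/15 + C)/9)
p(6) + 6*H(2, -1) = 4*√(255 + 225*6)/135 + 6*(-1*(-1)) = 4*√(255 + 1350)/135 + 6*1 = 4*√1605/135 + 6 = 6 + 4*√1605/135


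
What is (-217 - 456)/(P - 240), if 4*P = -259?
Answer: 2692/1219 ≈ 2.2084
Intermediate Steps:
P = -259/4 (P = (¼)*(-259) = -259/4 ≈ -64.750)
(-217 - 456)/(P - 240) = (-217 - 456)/(-259/4 - 240) = -673/(-1219/4) = -673*(-4/1219) = 2692/1219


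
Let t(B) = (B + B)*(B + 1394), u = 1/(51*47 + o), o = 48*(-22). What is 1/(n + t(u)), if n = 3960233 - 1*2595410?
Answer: 1798281/2454339007973 ≈ 7.3269e-7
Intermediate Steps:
o = -1056
n = 1364823 (n = 3960233 - 2595410 = 1364823)
u = 1/1341 (u = 1/(51*47 - 1056) = 1/(2397 - 1056) = 1/1341 ≈ 0.00074571)
t(B) = 2*B*(1394 + B) (t(B) = (2*B)*(1394 + B) = 2*B*(1394 + B))
1/(n + t(u)) = 1/(1364823 + 2*(1/1341)*(1394 + 1/1341)) = 1/(1364823 + 2*(1/1341)*(1869355/1341)) = 1/(1364823 + 3738710/1798281) = 1/(2454339007973/1798281) = 1798281/2454339007973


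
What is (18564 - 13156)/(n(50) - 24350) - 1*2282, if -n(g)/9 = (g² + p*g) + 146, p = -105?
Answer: -1045578/457 ≈ -2287.9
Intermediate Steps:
n(g) = -1314 - 9*g² + 945*g (n(g) = -9*((g² - 105*g) + 146) = -9*(146 + g² - 105*g) = -1314 - 9*g² + 945*g)
(18564 - 13156)/(n(50) - 24350) - 1*2282 = (18564 - 13156)/((-1314 - 9*50² + 945*50) - 24350) - 1*2282 = 5408/((-1314 - 9*2500 + 47250) - 24350) - 2282 = 5408/((-1314 - 22500 + 47250) - 24350) - 2282 = 5408/(23436 - 24350) - 2282 = 5408/(-914) - 2282 = 5408*(-1/914) - 2282 = -2704/457 - 2282 = -1045578/457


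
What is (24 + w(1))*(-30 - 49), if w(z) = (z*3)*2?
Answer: -2370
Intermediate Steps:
w(z) = 6*z (w(z) = (3*z)*2 = 6*z)
(24 + w(1))*(-30 - 49) = (24 + 6*1)*(-30 - 49) = (24 + 6)*(-79) = 30*(-79) = -2370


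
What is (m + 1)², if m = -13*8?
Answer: 10609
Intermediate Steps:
m = -104
(m + 1)² = (-104 + 1)² = (-103)² = 10609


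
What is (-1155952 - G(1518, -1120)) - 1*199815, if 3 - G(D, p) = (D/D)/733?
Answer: -993779409/733 ≈ -1.3558e+6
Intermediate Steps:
G(D, p) = 2198/733 (G(D, p) = 3 - D/D/733 = 3 - 1/733 = 2198/733)
(-1155952 - G(1518, -1120)) - 1*199815 = (-1155952 - 1*2198/733) - 1*199815 = (-1155952 - 2198/733) - 199815 = -847315014/733 - 199815 = -993779409/733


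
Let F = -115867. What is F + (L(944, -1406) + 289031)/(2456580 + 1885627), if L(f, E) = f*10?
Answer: -503118199998/4342207 ≈ -1.1587e+5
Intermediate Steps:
L(f, E) = 10*f
F + (L(944, -1406) + 289031)/(2456580 + 1885627) = -115867 + (10*944 + 289031)/(2456580 + 1885627) = -115867 + (9440 + 289031)/4342207 = -115867 + 298471*(1/4342207) = -115867 + 298471/4342207 = -503118199998/4342207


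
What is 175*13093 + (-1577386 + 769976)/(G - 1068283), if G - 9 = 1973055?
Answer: 2073101278365/904781 ≈ 2.2913e+6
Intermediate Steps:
G = 1973064 (G = 9 + 1973055 = 1973064)
175*13093 + (-1577386 + 769976)/(G - 1068283) = 175*13093 + (-1577386 + 769976)/(1973064 - 1068283) = 2291275 - 807410/904781 = 2073101278365/904781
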